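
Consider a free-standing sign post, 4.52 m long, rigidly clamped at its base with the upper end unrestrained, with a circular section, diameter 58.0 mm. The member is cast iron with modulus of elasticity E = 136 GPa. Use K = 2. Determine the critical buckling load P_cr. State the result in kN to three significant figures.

P_cr ≈ 9.12 kN

I = πd⁴/64 = π×58.0⁴/64 = 5.555×10^5 mm⁴
I = 5.555×10^5 mm⁴ = 5.555×10^-7 m⁴
Effective length L_e = K·L = 2 × 4.52 = 9.040 m
P_cr = π²EI / L_e² = π² × 136×10⁹ × 5.555×10^-7 / 9.040² = 9.124×10^3 N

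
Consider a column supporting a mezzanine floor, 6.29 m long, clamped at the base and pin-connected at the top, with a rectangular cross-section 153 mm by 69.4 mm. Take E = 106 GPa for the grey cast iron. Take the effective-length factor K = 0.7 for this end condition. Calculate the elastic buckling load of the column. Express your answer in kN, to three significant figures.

Buckling occurs about the weak axis: I_min = h·b³/12 with b = 69.4 mm (the shorter side).
I_min = 153×69.4³/12 = 4.262×10^6 mm⁴
I = 4.262×10^6 mm⁴ = 4.262×10^-6 m⁴
Effective length L_e = K·L = 0.7 × 6.29 = 4.403 m
P_cr = π²EI / L_e² = π² × 106×10⁹ × 4.262×10^-6 / 4.403² = 2.300×10^5 N

P_cr ≈ 230 kN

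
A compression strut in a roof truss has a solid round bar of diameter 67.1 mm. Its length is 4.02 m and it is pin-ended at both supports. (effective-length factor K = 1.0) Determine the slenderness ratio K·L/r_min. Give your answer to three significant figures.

For a solid circle r = d/4 = 67.1/4 = 16.77 mm
L_e = K·L = 1 × 4.02 m = 4.020 m = 4020.0 mm
λ = L_e / r_min = 4020.0 / 16.77 = 240

λ ≈ 240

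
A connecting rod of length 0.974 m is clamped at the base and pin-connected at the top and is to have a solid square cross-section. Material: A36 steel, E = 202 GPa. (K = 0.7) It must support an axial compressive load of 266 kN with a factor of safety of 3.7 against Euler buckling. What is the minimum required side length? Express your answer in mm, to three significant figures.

Required P_cr = n·P = 3.7 × 266 = 984.2 kN
L_e = K·L = 0.7 × 0.974 = 0.6818 m
Required I = P_cr·L_e²/(π²E) = 9.842×10^5 × 0.6818² / (π² × 2.02×10^11) = 2.295×10^-7 m⁴
I_req = 2.295×10^5 mm⁴
Solid square: I = a⁴/12  ⇒  a = (12I)^(1/4) = (12×2.295×10^5)^(1/4) = 40.7 mm

a ≈ 40.7 mm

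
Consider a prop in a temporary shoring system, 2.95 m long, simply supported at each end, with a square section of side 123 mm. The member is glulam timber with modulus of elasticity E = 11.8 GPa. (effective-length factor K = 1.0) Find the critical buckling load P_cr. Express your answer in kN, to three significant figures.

P_cr ≈ 255 kN

I = a⁴/12 = 123⁴/12 = 1.907×10^7 mm⁴
I = 1.907×10^7 mm⁴ = 1.907×10^-5 m⁴
Effective length L_e = K·L = 1 × 2.95 = 2.950 m
P_cr = π²EI / L_e² = π² × 11.8×10⁹ × 1.907×10^-5 / 2.950² = 2.553×10^5 N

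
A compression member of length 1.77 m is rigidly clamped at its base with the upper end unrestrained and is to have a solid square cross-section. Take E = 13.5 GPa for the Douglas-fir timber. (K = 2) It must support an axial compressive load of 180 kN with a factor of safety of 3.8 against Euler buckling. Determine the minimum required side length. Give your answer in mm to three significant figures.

a ≈ 167 mm

Required P_cr = n·P = 3.8 × 180 = 684.0 kN
L_e = K·L = 2 × 1.77 = 3.540 m
Required I = P_cr·L_e²/(π²E) = 6.840×10^5 × 3.540² / (π² × 1.35×10^10) = 6.433×10^-5 m⁴
I_req = 6.433×10^7 mm⁴
Solid square: I = a⁴/12  ⇒  a = (12I)^(1/4) = (12×6.433×10^7)^(1/4) = 167 mm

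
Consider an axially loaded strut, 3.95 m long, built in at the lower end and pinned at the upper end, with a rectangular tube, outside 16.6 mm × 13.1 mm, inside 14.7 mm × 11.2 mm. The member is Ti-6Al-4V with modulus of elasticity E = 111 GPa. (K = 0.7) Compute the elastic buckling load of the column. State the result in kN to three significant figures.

P_cr ≈ 0.199 kN

Weak-axis I_min = (h_o·b_o³ − h_i·b_i³)/12 with b_o = 13.1, b_i = 11.20 mm (shorter outer/inner sides).
I_min = (16.6×13.1³ − 14.70×11.20³)/12 = 1.389×10^3 mm⁴
I = 1.389×10^3 mm⁴ = 1.389×10^-9 m⁴
Effective length L_e = K·L = 0.7 × 3.95 = 2.765 m
P_cr = π²EI / L_e² = π² × 111×10⁹ × 1.389×10^-9 / 2.765² = 199.0 N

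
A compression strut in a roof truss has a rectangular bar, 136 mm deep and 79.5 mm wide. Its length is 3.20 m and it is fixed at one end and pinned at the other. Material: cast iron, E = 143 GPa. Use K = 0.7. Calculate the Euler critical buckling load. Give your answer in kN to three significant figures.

Buckling occurs about the weak axis: I_min = h·b³/12 with b = 79.5 mm (the shorter side).
I_min = 136×79.5³/12 = 5.695×10^6 mm⁴
I = 5.695×10^6 mm⁴ = 5.695×10^-6 m⁴
Effective length L_e = K·L = 0.7 × 3.20 = 2.240 m
P_cr = π²EI / L_e² = π² × 143×10⁹ × 5.695×10^-6 / 2.240² = 1.602×10^6 N

P_cr ≈ 1600 kN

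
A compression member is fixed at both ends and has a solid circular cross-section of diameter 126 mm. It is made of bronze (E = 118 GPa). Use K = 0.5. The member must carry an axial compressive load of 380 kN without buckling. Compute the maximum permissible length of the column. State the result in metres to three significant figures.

L_max ≈ 12.3 m

I = πd⁴/64 = π×126⁴/64 = 1.237×10^7 mm⁴
I = 1.237×10^-5 m⁴
At the buckling limit P_cr = P = 3.800×10^5 N
From P_cr = π²EI/(K·L)²:  L = (1/K)·√(π²EI/P_cr) = (1/0.5)·√(π²×1.18×10^11×1.237×10^-5/3.800×10^5)
L = 12.3 m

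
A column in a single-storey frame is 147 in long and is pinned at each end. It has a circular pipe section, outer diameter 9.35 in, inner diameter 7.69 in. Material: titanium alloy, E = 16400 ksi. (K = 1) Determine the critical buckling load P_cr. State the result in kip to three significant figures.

d_o = 9.35 in, d_i = 7.69 in
I = π(d_o⁴ − d_i⁴)/64 = π(9.35⁴ − 7.690⁴)/64 = 203.5 in⁴
Effective length L_e = K·L = 1 × 147 = 147.0 in
P_cr = π²EI / L_e² = π² × 16400×10³ × 203.5 / 147.0² = 1.524×10^6 lb

P_cr ≈ 1520 kip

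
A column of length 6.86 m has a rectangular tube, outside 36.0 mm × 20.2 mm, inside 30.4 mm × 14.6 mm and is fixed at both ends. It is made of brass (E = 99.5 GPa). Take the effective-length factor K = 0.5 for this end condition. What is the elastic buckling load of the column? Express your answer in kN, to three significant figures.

Weak-axis I_min = (h_o·b_o³ − h_i·b_i³)/12 with b_o = 20.2, b_i = 14.60 mm (shorter outer/inner sides).
I_min = (36.0×20.2³ − 30.40×14.60³)/12 = 1.684×10^4 mm⁴
I = 1.684×10^4 mm⁴ = 1.684×10^-8 m⁴
Effective length L_e = K·L = 0.5 × 6.86 = 3.430 m
P_cr = π²EI / L_e² = π² × 99.5×10⁹ × 1.684×10^-8 / 3.430² = 1.406×10^3 N

P_cr ≈ 1.41 kN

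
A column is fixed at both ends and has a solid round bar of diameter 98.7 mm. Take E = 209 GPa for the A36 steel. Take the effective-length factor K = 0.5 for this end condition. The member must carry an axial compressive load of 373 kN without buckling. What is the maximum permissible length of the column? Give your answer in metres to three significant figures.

L_max ≈ 10.2 m

I = πd⁴/64 = π×98.7⁴/64 = 4.658×10^6 mm⁴
I = 4.658×10^-6 m⁴
At the buckling limit P_cr = P = 3.730×10^5 N
From P_cr = π²EI/(K·L)²:  L = (1/K)·√(π²EI/P_cr) = (1/0.5)·√(π²×2.09×10^11×4.658×10^-6/3.730×10^5)
L = 10.2 m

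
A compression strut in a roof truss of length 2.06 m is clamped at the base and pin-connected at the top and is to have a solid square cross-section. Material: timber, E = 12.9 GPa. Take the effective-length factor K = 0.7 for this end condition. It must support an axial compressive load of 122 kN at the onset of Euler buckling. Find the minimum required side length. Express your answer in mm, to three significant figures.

L_e = K·L = 0.7 × 2.06 = 1.442 m
Required I = P_cr·L_e²/(π²E) = 1.220×10^5 × 1.442² / (π² × 1.29×10^10) = 1.993×10^-6 m⁴
I_req = 1.993×10^6 mm⁴
Solid square: I = a⁴/12  ⇒  a = (12I)^(1/4) = (12×1.993×10^6)^(1/4) = 69.9 mm

a ≈ 69.9 mm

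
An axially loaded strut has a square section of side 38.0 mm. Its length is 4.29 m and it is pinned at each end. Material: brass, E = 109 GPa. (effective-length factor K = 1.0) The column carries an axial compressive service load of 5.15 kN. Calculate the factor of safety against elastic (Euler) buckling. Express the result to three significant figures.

n ≈ 1.97

I = a⁴/12 = 38.0⁴/12 = 1.738×10^5 mm⁴
I = 1.738×10^5 mm⁴ = 1.738×10^-7 m⁴
Effective length L_e = K·L = 1 × 4.29 = 4.290 m
P_cr = π²EI / L_e² = π² × 109×10⁹ × 1.738×10^-7 / 4.290² = 1.016×10^4 N
Factor of safety n = P_cr / P = 10.157 / 5.15 = 1.97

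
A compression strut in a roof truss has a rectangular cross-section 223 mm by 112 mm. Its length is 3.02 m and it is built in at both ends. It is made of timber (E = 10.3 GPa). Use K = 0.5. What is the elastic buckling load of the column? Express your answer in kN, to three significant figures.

P_cr ≈ 1160 kN

Buckling occurs about the weak axis: I_min = h·b³/12 with b = 112 mm (the shorter side).
I_min = 223×112³/12 = 2.611×10^7 mm⁴
I = 2.611×10^7 mm⁴ = 2.611×10^-5 m⁴
Effective length L_e = K·L = 0.5 × 3.02 = 1.510 m
P_cr = π²EI / L_e² = π² × 10.3×10⁹ × 2.611×10^-5 / 1.510² = 1.164×10^6 N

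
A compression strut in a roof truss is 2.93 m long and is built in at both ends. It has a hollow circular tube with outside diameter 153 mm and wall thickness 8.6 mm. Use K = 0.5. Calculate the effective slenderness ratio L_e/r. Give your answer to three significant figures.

λ ≈ 28.6

Inner diameter d_i = 153 − 2×8.6 = 135.8 mm
I = π(d_o⁴ − d_i⁴)/64 = π(153⁴ − 135.8⁴)/64 = 1.020×10^7 mm⁴
A = 3.901×10^3 mm²;  r_min = √(I/A) = √(1.020×10^7/3.901×10^3) = 51.14 mm
L_e = K·L = 0.5 × 2.93 m = 1.465 m = 1465.0 mm
λ = L_e / r_min = 1465.0 / 51.14 = 28.6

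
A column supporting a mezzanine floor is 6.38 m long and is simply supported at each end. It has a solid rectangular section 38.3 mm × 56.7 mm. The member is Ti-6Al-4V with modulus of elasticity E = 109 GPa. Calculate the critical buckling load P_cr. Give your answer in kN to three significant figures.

P_cr ≈ 7.02 kN

Buckling occurs about the weak axis: I_min = h·b³/12 with b = 38.3 mm (the shorter side).
I_min = 56.7×38.3³/12 = 2.655×10^5 mm⁴
I = 2.655×10^5 mm⁴ = 2.655×10^-7 m⁴
Effective length L_e = K·L = 1 × 6.38 = 6.380 m
P_cr = π²EI / L_e² = π² × 109×10⁹ × 2.655×10^-7 / 6.380² = 7.016×10^3 N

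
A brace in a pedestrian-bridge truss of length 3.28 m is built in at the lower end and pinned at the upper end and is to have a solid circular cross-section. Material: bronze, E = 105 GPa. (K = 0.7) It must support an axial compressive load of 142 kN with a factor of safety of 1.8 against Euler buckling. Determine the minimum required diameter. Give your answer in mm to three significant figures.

Required P_cr = n·P = 1.8 × 142 = 255.6 kN
L_e = K·L = 0.7 × 3.28 = 2.296 m
Required I = P_cr·L_e²/(π²E) = 2.556×10^5 × 2.296² / (π² × 1.05×10^11) = 1.300×10^-6 m⁴
I_req = 1.300×10^6 mm⁴
Solid circle: I = πd⁴/64  ⇒  d = (64I/π)^(1/4) = (64×1.300×10^6/π)^(1/4) = 71.7 mm

d ≈ 71.7 mm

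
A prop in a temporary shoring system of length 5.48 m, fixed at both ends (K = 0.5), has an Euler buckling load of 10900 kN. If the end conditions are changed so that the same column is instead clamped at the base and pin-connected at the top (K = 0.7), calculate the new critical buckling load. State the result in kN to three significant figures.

P_cr ≈ 5560 kN

P_cr ∝ 1/K², so P_cr,new = P_cr,old × (K_old/K_new)² = 10900 × (0.5/0.7)²
= 10900 × 0.5102 = 5560 kN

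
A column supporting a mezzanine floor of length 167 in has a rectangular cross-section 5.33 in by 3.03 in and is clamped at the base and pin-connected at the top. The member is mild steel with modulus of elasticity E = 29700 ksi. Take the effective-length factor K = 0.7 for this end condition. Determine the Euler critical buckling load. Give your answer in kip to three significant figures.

P_cr ≈ 265 kip

Buckling occurs about the weak axis: I_min = h·b³/12 with b = 3.03 in (the shorter side).
I_min = 5.33×3.03³/12 = 12.36 in⁴
Effective length L_e = K·L = 0.7 × 167 = 116.9 in
P_cr = π²EI / L_e² = π² × 29700×10³ × 12.36 / 116.9² = 2.650×10^5 lb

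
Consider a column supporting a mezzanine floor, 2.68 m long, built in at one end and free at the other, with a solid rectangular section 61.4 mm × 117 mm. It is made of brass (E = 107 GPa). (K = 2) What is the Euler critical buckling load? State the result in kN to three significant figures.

P_cr ≈ 83.0 kN

Buckling occurs about the weak axis: I_min = h·b³/12 with b = 61.4 mm (the shorter side).
I_min = 117×61.4³/12 = 2.257×10^6 mm⁴
I = 2.257×10^6 mm⁴ = 2.257×10^-6 m⁴
Effective length L_e = K·L = 2 × 2.68 = 5.360 m
P_cr = π²EI / L_e² = π² × 107×10⁹ × 2.257×10^-6 / 5.360² = 8.296×10^4 N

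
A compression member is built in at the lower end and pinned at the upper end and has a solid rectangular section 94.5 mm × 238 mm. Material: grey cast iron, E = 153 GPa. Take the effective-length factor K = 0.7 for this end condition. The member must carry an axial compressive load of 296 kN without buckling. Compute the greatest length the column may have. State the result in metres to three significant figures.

Buckling occurs about the weak axis: I_min = h·b³/12 with b = 94.5 mm (the shorter side).
I_min = 238×94.5³/12 = 1.674×10^7 mm⁴
I = 1.674×10^-5 m⁴
At the buckling limit P_cr = P = 2.960×10^5 N
From P_cr = π²EI/(K·L)²:  L = (1/K)·√(π²EI/P_cr) = (1/0.7)·√(π²×1.53×10^11×1.674×10^-5/2.960×10^5)
L = 13.2 m

L_max ≈ 13.2 m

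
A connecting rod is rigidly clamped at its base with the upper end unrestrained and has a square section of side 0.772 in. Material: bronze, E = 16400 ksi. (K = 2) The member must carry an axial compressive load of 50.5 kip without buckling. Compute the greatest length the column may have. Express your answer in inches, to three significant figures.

L_max ≈ 4.87 in

I = a⁴/12 = 0.772⁴/12 = 2.960×10^-2 in⁴
At the buckling limit P_cr = P = 5.050×10^4 lb
From P_cr = π²EI/(K·L)²:  L = (1/K)·√(π²EI/P_cr) = (1/2)·√(π²×1.64×10^7×2.960×10^-2/5.050×10^4)
L = 4.87 in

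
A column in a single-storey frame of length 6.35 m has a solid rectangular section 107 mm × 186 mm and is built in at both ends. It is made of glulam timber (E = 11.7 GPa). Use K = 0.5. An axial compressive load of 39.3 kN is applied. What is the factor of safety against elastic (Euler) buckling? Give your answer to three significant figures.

n ≈ 5.53

Buckling occurs about the weak axis: I_min = h·b³/12 with b = 107 mm (the shorter side).
I_min = 186×107³/12 = 1.899×10^7 mm⁴
I = 1.899×10^7 mm⁴ = 1.899×10^-5 m⁴
Effective length L_e = K·L = 0.5 × 6.35 = 3.175 m
P_cr = π²EI / L_e² = π² × 11.7×10⁹ × 1.899×10^-5 / 3.175² = 2.175×10^5 N
Factor of safety n = P_cr / P = 217.51 / 39.3 = 5.53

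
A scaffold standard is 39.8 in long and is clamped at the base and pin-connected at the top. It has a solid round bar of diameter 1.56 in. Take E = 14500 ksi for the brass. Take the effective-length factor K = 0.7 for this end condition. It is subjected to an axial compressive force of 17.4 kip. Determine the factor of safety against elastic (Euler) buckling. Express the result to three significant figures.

n ≈ 3.08

I = πd⁴/64 = π×1.56⁴/64 = 0.2907 in⁴
Effective length L_e = K·L = 0.7 × 39.8 = 27.86 in
P_cr = π²EI / L_e² = π² × 14500×10³ × 0.2907 / 27.86² = 5.360×10^4 lb
Factor of safety n = P_cr / P = 53.601 / 17.4 = 3.08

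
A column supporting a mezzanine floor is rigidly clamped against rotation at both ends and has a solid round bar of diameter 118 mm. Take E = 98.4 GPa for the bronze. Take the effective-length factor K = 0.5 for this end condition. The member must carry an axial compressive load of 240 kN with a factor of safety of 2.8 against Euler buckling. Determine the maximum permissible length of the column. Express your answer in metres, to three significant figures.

I = πd⁴/64 = π×118⁴/64 = 9.517×10^6 mm⁴
I = 9.517×10^-6 m⁴
Required critical load P_cr = n·P = 2.8 × 240 = 672.0 kN = 6.720×10^5 N
From P_cr = π²EI/(K·L)²:  L = (1/K)·√(π²EI/P_cr) = (1/0.5)·√(π²×9.84×10^10×9.517×10^-6/6.720×10^5)
L = 7.42 m

L_max ≈ 7.42 m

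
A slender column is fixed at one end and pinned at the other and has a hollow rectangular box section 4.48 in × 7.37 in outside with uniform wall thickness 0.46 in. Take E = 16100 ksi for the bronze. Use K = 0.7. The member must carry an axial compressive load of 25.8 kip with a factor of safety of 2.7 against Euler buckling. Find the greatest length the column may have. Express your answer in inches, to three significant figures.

L_max ≈ 380 in

Inner dimensions: h_i = 7.37 − 2×0.46 = 6.450 in, b_i = 4.48 − 2×0.46 = 3.560 in
Weak-axis I_min = (h_o·b_o³ − h_i·b_i³)/12 with b_o = 4.48, b_i = 3.560 in (shorter outer/inner sides).
I_min = (7.37×4.48³ − 6.450×3.560³)/12 = 30.97 in⁴
Required critical load P_cr = n·P = 2.7 × 25.8 = 69.66 kip = 6.966×10^4 lb
From P_cr = π²EI/(K·L)²:  L = (1/K)·√(π²EI/P_cr) = (1/0.7)·√(π²×1.61×10^7×30.97/6.966×10^4)
L = 380 in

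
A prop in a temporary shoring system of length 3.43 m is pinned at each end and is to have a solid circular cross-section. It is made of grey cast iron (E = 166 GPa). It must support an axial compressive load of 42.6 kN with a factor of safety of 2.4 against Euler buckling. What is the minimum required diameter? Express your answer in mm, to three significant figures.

Required P_cr = n·P = 2.4 × 42.6 = 102.2 kN
L_e = K·L = 1 × 3.43 = 3.430 m
Required I = P_cr·L_e²/(π²E) = 1.022×10^5 × 3.430² / (π² × 1.66×10^11) = 7.342×10^-7 m⁴
I_req = 7.342×10^5 mm⁴
Solid circle: I = πd⁴/64  ⇒  d = (64I/π)^(1/4) = (64×7.342×10^5/π)^(1/4) = 62.2 mm

d ≈ 62.2 mm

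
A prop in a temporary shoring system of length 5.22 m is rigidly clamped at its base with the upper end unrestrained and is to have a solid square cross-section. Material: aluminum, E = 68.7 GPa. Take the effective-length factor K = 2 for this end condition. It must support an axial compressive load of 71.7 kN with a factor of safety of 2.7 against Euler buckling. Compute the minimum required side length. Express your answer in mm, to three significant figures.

Required P_cr = n·P = 2.7 × 71.7 = 193.6 kN
L_e = K·L = 2 × 5.22 = 10.44 m
Required I = P_cr·L_e²/(π²E) = 1.936×10^5 × 10.44² / (π² × 6.87×10^10) = 3.112×10^-5 m⁴
I_req = 3.112×10^7 mm⁴
Solid square: I = a⁴/12  ⇒  a = (12I)^(1/4) = (12×3.112×10^7)^(1/4) = 139 mm

a ≈ 139 mm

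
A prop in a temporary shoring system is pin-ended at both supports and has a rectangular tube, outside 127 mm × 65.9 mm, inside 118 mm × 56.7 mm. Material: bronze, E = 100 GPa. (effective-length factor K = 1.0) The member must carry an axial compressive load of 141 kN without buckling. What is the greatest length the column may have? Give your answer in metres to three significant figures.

Weak-axis I_min = (h_o·b_o³ − h_i·b_i³)/12 with b_o = 65.9, b_i = 56.70 mm (shorter outer/inner sides).
I_min = (127×65.9³ − 118.0×56.70³)/12 = 1.236×10^6 mm⁴
I = 1.236×10^-6 m⁴
At the buckling limit P_cr = P = 1.410×10^5 N
From P_cr = π²EI/(K·L)²:  L = (1/K)·√(π²EI/P_cr) = (1/1)·√(π²×1.00×10^11×1.236×10^-6/1.410×10^5)
L = 2.94 m

L_max ≈ 2.94 m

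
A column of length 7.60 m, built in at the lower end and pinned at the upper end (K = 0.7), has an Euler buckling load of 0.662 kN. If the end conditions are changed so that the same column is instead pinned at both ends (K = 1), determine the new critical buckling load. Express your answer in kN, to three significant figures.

P_cr ∝ 1/K², so P_cr,new = P_cr,old × (K_old/K_new)² = 0.662 × (0.7/1)²
= 0.662 × 0.4900 = 0.324 kN

P_cr ≈ 0.324 kN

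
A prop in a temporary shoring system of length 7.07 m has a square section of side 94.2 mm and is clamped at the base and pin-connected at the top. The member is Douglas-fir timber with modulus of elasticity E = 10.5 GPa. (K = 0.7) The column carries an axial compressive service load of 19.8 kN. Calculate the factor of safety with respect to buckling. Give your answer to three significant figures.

n ≈ 1.40

I = a⁴/12 = 94.2⁴/12 = 6.562×10^6 mm⁴
I = 6.562×10^6 mm⁴ = 6.562×10^-6 m⁴
Effective length L_e = K·L = 0.7 × 7.07 = 4.949 m
P_cr = π²EI / L_e² = π² × 10.5×10⁹ × 6.562×10^-6 / 4.949² = 2.776×10^4 N
Factor of safety n = P_cr / P = 27.764 / 19.8 = 1.40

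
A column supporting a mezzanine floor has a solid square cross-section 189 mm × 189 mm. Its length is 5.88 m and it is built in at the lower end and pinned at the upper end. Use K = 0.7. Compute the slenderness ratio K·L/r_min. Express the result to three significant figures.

λ ≈ 75.4

For a square r = a/√12 = 189/√12 = 54.56 mm
L_e = K·L = 0.7 × 5.88 m = 4.116 m = 4116.0 mm
λ = L_e / r_min = 4116.0 / 54.56 = 75.4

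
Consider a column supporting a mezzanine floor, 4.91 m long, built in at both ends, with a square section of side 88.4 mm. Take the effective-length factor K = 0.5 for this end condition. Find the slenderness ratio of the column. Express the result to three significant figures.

λ ≈ 96.2

I = a⁴/12 = 88.4⁴/12 = 5.089×10^6 mm⁴
A = 7.815×10^3 mm²;  r_min = √(I/A) = √(5.089×10^6/7.815×10^3) = 25.52 mm
L_e = K·L = 0.5 × 4.91 m = 2.455 m = 2455.0 mm
λ = L_e / r_min = 2455.0 / 25.52 = 96.2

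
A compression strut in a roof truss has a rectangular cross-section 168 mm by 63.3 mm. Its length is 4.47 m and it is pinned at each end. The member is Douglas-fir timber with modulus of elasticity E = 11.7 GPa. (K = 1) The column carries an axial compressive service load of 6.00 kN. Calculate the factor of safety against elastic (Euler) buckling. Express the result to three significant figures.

n ≈ 3.42

Buckling occurs about the weak axis: I_min = h·b³/12 with b = 63.3 mm (the shorter side).
I_min = 168×63.3³/12 = 3.551×10^6 mm⁴
I = 3.551×10^6 mm⁴ = 3.551×10^-6 m⁴
Effective length L_e = K·L = 1 × 4.47 = 4.470 m
P_cr = π²EI / L_e² = π² × 11.7×10⁹ × 3.551×10^-6 / 4.470² = 2.052×10^4 N
Factor of safety n = P_cr / P = 20.522 / 6.00 = 3.42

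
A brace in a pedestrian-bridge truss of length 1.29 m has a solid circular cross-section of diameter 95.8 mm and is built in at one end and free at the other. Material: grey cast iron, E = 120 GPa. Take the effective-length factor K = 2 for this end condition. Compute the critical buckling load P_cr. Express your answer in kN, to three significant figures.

I = πd⁴/64 = π×95.8⁴/64 = 4.135×10^6 mm⁴
I = 4.135×10^6 mm⁴ = 4.135×10^-6 m⁴
Effective length L_e = K·L = 2 × 1.29 = 2.580 m
P_cr = π²EI / L_e² = π² × 120×10⁹ × 4.135×10^-6 / 2.580² = 7.357×10^5 N

P_cr ≈ 736 kN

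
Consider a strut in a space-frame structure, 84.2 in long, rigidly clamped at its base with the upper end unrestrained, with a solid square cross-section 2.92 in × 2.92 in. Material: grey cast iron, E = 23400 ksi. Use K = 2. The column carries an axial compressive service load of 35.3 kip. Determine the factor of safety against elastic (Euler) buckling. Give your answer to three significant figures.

n ≈ 1.40

I = a⁴/12 = 2.92⁴/12 = 6.058 in⁴
Effective length L_e = K·L = 2 × 84.2 = 168.4 in
P_cr = π²EI / L_e² = π² × 23400×10³ × 6.058 / 168.4² = 4.934×10^4 lb
Factor of safety n = P_cr / P = 49.338 / 35.3 = 1.40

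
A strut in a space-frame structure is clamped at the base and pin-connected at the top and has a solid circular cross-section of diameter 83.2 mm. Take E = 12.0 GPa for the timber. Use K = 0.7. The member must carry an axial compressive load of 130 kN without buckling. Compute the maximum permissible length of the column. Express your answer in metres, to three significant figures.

I = πd⁴/64 = π×83.2⁴/64 = 2.352×10^6 mm⁴
I = 2.352×10^-6 m⁴
At the buckling limit P_cr = P = 1.300×10^5 N
From P_cr = π²EI/(K·L)²:  L = (1/K)·√(π²EI/P_cr) = (1/0.7)·√(π²×1.20×10^10×2.352×10^-6/1.300×10^5)
L = 2.09 m

L_max ≈ 2.09 m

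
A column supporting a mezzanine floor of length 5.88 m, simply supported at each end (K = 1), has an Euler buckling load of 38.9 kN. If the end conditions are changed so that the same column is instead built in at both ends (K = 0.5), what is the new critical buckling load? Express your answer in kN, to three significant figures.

P_cr ∝ 1/K², so P_cr,new = P_cr,old × (K_old/K_new)² = 38.9 × (1/0.5)²
= 38.9 × 4.000 = 156 kN

P_cr ≈ 156 kN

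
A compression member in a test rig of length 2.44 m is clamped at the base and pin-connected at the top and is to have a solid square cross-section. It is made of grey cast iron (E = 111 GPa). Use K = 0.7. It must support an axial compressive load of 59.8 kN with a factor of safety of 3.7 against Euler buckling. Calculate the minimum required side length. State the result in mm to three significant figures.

Required P_cr = n·P = 3.7 × 59.8 = 221.3 kN
L_e = K·L = 0.7 × 2.44 = 1.708 m
Required I = P_cr·L_e²/(π²E) = 2.213×10^5 × 1.708² / (π² × 1.11×10^11) = 5.892×10^-7 m⁴
I_req = 5.892×10^5 mm⁴
Solid square: I = a⁴/12  ⇒  a = (12I)^(1/4) = (12×5.892×10^5)^(1/4) = 51.6 mm

a ≈ 51.6 mm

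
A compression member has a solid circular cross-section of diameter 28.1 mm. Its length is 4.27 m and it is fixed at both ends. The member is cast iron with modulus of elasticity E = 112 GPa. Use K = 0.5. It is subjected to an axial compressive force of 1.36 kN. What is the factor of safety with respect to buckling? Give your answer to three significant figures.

n ≈ 5.46

I = πd⁴/64 = π×28.1⁴/64 = 3.061×10^4 mm⁴
I = 3.061×10^4 mm⁴ = 3.061×10^-8 m⁴
Effective length L_e = K·L = 0.5 × 4.27 = 2.135 m
P_cr = π²EI / L_e² = π² × 112×10⁹ × 3.061×10^-8 / 2.135² = 7.422×10^3 N
Factor of safety n = P_cr / P = 7.4219 / 1.36 = 5.46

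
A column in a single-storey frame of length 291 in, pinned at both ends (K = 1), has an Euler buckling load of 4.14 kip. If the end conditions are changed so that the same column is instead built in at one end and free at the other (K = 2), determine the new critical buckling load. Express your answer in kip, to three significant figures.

P_cr ∝ 1/K², so P_cr,new = P_cr,old × (K_old/K_new)² = 4.14 × (1/2)²
= 4.14 × 0.2500 = 1.03 kip

P_cr ≈ 1.03 kip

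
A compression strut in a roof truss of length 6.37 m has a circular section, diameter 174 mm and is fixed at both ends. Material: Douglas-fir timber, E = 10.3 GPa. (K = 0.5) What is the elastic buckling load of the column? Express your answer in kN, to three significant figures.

P_cr ≈ 451 kN

I = πd⁴/64 = π×174⁴/64 = 4.500×10^7 mm⁴
I = 4.500×10^7 mm⁴ = 4.500×10^-5 m⁴
Effective length L_e = K·L = 0.5 × 6.37 = 3.185 m
P_cr = π²EI / L_e² = π² × 10.3×10⁹ × 4.500×10^-5 / 3.185² = 4.509×10^5 N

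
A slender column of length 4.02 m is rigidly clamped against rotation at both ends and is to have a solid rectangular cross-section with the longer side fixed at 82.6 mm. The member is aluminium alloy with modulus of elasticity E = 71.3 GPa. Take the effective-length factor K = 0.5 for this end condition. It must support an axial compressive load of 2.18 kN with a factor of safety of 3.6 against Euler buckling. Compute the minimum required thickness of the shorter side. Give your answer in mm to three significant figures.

b ≈ 18.7 mm

Required P_cr = n·P = 3.6 × 2.18 = 7.848 kN
L_e = K·L = 0.5 × 4.02 = 2.010 m
Required I = P_cr·L_e²/(π²E) = 7.848×10^3 × 2.010² / (π² × 7.13×10^10) = 4.506×10^-8 m⁴
I_req = 4.506×10^4 mm⁴
Rectangle, weak axis: I_min = h·b³/12 with h = 82.6 mm fixed  ⇒  b = (12I/h)^(1/3) = 18.7 mm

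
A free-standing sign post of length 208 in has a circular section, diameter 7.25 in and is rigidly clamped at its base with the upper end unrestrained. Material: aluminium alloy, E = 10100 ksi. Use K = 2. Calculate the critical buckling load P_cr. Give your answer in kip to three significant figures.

P_cr ≈ 78.1 kip

I = πd⁴/64 = π×7.25⁴/64 = 135.6 in⁴
Effective length L_e = K·L = 2 × 208 = 416.0 in
P_cr = π²EI / L_e² = π² × 10100×10³ × 135.6 / 416.0² = 7.812×10^4 lb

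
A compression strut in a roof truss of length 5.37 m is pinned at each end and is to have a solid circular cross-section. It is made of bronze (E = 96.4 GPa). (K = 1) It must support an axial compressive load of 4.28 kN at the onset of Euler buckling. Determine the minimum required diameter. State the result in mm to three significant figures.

d ≈ 40.3 mm

L_e = K·L = 1 × 5.37 = 5.370 m
Required I = P_cr·L_e²/(π²E) = 4.280×10^3 × 5.370² / (π² × 9.64×10^10) = 1.297×10^-7 m⁴
I_req = 1.297×10^5 mm⁴
Solid circle: I = πd⁴/64  ⇒  d = (64I/π)^(1/4) = (64×1.297×10^5/π)^(1/4) = 40.3 mm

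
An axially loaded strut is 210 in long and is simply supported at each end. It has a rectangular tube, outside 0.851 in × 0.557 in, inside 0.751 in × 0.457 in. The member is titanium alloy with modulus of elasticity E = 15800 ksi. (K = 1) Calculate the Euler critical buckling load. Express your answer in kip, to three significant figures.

P_cr ≈ 0.0222 kip

Weak-axis I_min = (h_o·b_o³ − h_i·b_i³)/12 with b_o = 0.557, b_i = 0.4570 in (shorter outer/inner sides).
I_min = (0.851×0.557³ − 0.7510×0.4570³)/12 = 6.282×10^-3 in⁴
Effective length L_e = K·L = 1 × 210 = 210.0 in
P_cr = π²EI / L_e² = π² × 15800×10³ × 6.282×10^-3 / 210.0² = 22.21 lb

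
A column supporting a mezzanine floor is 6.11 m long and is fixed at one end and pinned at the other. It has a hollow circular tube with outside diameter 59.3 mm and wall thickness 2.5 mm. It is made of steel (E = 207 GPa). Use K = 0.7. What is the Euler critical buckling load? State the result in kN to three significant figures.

Inner diameter d_i = 59.3 − 2×2.5 = 54.30 mm
I = π(d_o⁴ − d_i⁴)/64 = π(59.3⁴ − 54.30⁴)/64 = 1.803×10^5 mm⁴
I = 1.803×10^5 mm⁴ = 1.803×10^-7 m⁴
Effective length L_e = K·L = 0.7 × 6.11 = 4.277 m
P_cr = π²EI / L_e² = π² × 207×10⁹ × 1.803×10^-7 / 4.277² = 2.013×10^4 N

P_cr ≈ 20.1 kN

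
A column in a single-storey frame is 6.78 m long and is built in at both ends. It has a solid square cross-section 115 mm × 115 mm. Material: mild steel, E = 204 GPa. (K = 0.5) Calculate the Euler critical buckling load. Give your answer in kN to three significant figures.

P_cr ≈ 2550 kN

I = a⁴/12 = 115⁴/12 = 1.458×10^7 mm⁴
I = 1.458×10^7 mm⁴ = 1.458×10^-5 m⁴
Effective length L_e = K·L = 0.5 × 6.78 = 3.390 m
P_cr = π²EI / L_e² = π² × 204×10⁹ × 1.458×10^-5 / 3.390² = 2.554×10^6 N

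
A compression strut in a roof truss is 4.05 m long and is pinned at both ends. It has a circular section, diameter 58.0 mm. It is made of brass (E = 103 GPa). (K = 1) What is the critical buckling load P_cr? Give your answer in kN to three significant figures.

I = πd⁴/64 = π×58.0⁴/64 = 5.555×10^5 mm⁴
I = 5.555×10^5 mm⁴ = 5.555×10^-7 m⁴
Effective length L_e = K·L = 1 × 4.05 = 4.050 m
P_cr = π²EI / L_e² = π² × 103×10⁹ × 5.555×10^-7 / 4.050² = 3.443×10^4 N

P_cr ≈ 34.4 kN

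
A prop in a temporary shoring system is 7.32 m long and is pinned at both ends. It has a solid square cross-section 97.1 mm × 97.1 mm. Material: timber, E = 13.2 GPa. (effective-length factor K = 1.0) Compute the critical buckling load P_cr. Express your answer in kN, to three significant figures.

P_cr ≈ 18.0 kN

I = a⁴/12 = 97.1⁴/12 = 7.408×10^6 mm⁴
I = 7.408×10^6 mm⁴ = 7.408×10^-6 m⁴
Effective length L_e = K·L = 1 × 7.32 = 7.320 m
P_cr = π²EI / L_e² = π² × 13.2×10⁹ × 7.408×10^-6 / 7.320² = 1.801×10^4 N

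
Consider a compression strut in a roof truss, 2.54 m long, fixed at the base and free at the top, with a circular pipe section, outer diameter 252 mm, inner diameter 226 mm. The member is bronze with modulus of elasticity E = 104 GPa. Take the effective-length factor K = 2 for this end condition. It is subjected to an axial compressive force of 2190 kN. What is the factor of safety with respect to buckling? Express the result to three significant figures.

n ≈ 1.27

d_o = 252 mm, d_i = 226 mm
I = π(d_o⁴ − d_i⁴)/64 = π(252⁴ − 226.0⁴)/64 = 6.990×10^7 mm⁴
I = 6.990×10^7 mm⁴ = 6.990×10^-5 m⁴
Effective length L_e = K·L = 2 × 2.54 = 5.080 m
P_cr = π²EI / L_e² = π² × 104×10⁹ × 6.990×10^-5 / 5.080² = 2.780×10^6 N
Factor of safety n = P_cr / P = 2780.3 / 2190 = 1.27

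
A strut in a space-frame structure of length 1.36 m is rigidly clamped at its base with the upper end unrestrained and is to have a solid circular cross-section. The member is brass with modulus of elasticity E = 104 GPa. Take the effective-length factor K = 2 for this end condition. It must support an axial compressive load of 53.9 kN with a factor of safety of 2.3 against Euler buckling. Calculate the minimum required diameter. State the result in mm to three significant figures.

Required P_cr = n·P = 2.3 × 53.9 = 124.0 kN
L_e = K·L = 2 × 1.36 = 2.720 m
Required I = P_cr·L_e²/(π²E) = 1.240×10^5 × 2.720² / (π² × 1.04×10^11) = 8.936×10^-7 m⁴
I_req = 8.936×10^5 mm⁴
Solid circle: I = πd⁴/64  ⇒  d = (64I/π)^(1/4) = (64×8.936×10^5/π)^(1/4) = 65.3 mm

d ≈ 65.3 mm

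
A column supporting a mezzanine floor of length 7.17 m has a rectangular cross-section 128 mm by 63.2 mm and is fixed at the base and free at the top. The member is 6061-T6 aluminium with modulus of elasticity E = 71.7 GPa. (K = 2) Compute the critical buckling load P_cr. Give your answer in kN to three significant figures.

Buckling occurs about the weak axis: I_min = h·b³/12 with b = 63.2 mm (the shorter side).
I_min = 128×63.2³/12 = 2.693×10^6 mm⁴
I = 2.693×10^6 mm⁴ = 2.693×10^-6 m⁴
Effective length L_e = K·L = 2 × 7.17 = 14.34 m
P_cr = π²EI / L_e² = π² × 71.7×10⁹ × 2.693×10^-6 / 14.34² = 9.266×10^3 N

P_cr ≈ 9.27 kN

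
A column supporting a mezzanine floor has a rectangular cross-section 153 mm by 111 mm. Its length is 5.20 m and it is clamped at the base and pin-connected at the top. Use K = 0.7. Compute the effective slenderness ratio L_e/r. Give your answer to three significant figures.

Buckling occurs about the weak axis: I_min = h·b³/12 with b = 111 mm (the shorter side).
I_min = 153×111³/12 = 1.744×10^7 mm⁴
A = 1.698×10^4 mm²;  r_min = √(I/A) = √(1.744×10^7/1.698×10^4) = 32.04 mm
L_e = K·L = 0.7 × 5.20 m = 3.640 m = 3640.0 mm
λ = L_e / r_min = 3640.0 / 32.04 = 114

λ ≈ 114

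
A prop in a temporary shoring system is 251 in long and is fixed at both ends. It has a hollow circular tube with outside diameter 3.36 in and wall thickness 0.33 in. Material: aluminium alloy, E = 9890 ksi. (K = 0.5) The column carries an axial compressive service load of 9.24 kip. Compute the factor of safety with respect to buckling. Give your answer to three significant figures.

Inner diameter d_i = 3.36 − 2×0.33 = 2.700 in
I = π(d_o⁴ − d_i⁴)/64 = π(3.36⁴ − 2.700⁴)/64 = 3.648 in⁴
Effective length L_e = K·L = 0.5 × 251 = 125.5 in
P_cr = π²EI / L_e² = π² × 9890×10³ × 3.648 / 125.5² = 2.261×10^4 lb
Factor of safety n = P_cr / P = 22.606 / 9.24 = 2.45

n ≈ 2.45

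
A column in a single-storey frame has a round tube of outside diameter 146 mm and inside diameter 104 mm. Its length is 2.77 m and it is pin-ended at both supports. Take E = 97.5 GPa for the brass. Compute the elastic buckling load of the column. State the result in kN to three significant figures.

P_cr ≈ 2080 kN

d_o = 146 mm, d_i = 104 mm
I = π(d_o⁴ − d_i⁴)/64 = π(146⁴ − 104.0⁴)/64 = 1.656×10^7 mm⁴
I = 1.656×10^7 mm⁴ = 1.656×10^-5 m⁴
Effective length L_e = K·L = 1 × 2.77 = 2.770 m
P_cr = π²EI / L_e² = π² × 97.5×10⁹ × 1.656×10^-5 / 2.770² = 2.077×10^6 N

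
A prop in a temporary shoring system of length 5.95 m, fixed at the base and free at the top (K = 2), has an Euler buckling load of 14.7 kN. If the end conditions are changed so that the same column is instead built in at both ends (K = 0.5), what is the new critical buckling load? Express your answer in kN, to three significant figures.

P_cr ≈ 235 kN

P_cr ∝ 1/K², so P_cr,new = P_cr,old × (K_old/K_new)² = 14.7 × (2/0.5)²
= 14.7 × 16.00 = 235 kN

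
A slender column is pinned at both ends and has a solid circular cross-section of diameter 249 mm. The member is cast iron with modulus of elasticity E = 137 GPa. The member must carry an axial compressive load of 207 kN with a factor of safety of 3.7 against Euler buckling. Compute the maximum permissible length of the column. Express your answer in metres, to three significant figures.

I = πd⁴/64 = π×249⁴/64 = 1.887×10^8 mm⁴
I = 1.887×10^-4 m⁴
Required critical load P_cr = n·P = 3.7 × 207 = 765.9 kN = 7.659×10^5 N
From P_cr = π²EI/(K·L)²:  L = (1/K)·√(π²EI/P_cr) = (1/1)·√(π²×1.37×10^11×1.887×10^-4/7.659×10^5)
L = 18.3 m

L_max ≈ 18.3 m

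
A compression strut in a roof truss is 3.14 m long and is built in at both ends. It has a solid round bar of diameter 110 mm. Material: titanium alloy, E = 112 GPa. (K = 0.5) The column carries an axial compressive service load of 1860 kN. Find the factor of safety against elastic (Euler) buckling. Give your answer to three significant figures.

I = πd⁴/64 = π×110⁴/64 = 7.187×10^6 mm⁴
I = 7.187×10^6 mm⁴ = 7.187×10^-6 m⁴
Effective length L_e = K·L = 0.5 × 3.14 = 1.570 m
P_cr = π²EI / L_e² = π² × 112×10⁹ × 7.187×10^-6 / 1.570² = 3.223×10^6 N
Factor of safety n = P_cr / P = 3223.0 / 1860 = 1.73

n ≈ 1.73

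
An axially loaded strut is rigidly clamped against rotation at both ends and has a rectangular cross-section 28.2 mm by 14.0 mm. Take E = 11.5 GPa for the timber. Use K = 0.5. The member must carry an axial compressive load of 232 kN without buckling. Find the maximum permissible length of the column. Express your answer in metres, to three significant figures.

Buckling occurs about the weak axis: I_min = h·b³/12 with b = 14.0 mm (the shorter side).
I_min = 28.2×14.0³/12 = 6.448×10^3 mm⁴
I = 6.448×10^-9 m⁴
At the buckling limit P_cr = P = 2.320×10^5 N
From P_cr = π²EI/(K·L)²:  L = (1/K)·√(π²EI/P_cr) = (1/0.5)·√(π²×1.15×10^10×6.448×10^-9/2.320×10^5)
L = 0.112 m

L_max ≈ 0.112 m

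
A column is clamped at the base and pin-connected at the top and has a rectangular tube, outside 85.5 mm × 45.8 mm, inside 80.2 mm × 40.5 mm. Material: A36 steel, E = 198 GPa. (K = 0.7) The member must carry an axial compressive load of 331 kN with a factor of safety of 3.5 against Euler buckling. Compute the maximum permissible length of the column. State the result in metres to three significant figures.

L_max ≈ 0.910 m

Weak-axis I_min = (h_o·b_o³ − h_i·b_i³)/12 with b_o = 45.8, b_i = 40.50 mm (shorter outer/inner sides).
I_min = (85.5×45.8³ − 80.20×40.50³)/12 = 2.405×10^5 mm⁴
I = 2.405×10^-7 m⁴
Required critical load P_cr = n·P = 3.5 × 331 = 1158 kN = 1.159×10^6 N
From P_cr = π²EI/(K·L)²:  L = (1/K)·√(π²EI/P_cr) = (1/0.7)·√(π²×1.98×10^11×2.405×10^-7/1.159×10^6)
L = 0.910 m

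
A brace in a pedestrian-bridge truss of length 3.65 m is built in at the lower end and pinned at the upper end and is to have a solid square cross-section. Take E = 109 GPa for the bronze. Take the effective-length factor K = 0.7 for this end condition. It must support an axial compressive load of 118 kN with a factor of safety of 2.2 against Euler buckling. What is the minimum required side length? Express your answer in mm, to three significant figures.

a ≈ 65.9 mm

Required P_cr = n·P = 2.2 × 118 = 259.6 kN
L_e = K·L = 0.7 × 3.65 = 2.555 m
Required I = P_cr·L_e²/(π²E) = 2.596×10^5 × 2.555² / (π² × 1.09×10^11) = 1.575×10^-6 m⁴
I_req = 1.575×10^6 mm⁴
Solid square: I = a⁴/12  ⇒  a = (12I)^(1/4) = (12×1.575×10^6)^(1/4) = 65.9 mm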